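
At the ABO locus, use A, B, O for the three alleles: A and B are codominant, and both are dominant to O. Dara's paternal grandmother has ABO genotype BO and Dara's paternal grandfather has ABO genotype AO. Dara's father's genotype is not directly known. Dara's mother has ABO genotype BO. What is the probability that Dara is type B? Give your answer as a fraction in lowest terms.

Dara's father's ABO genotype from BO × AO: 1/4 AB, 1/4 AO, 1/4 BO, 1/4 OO.
Crossing each possibility with the mother BO and summing P(type B): 1/4·1/2 + 1/4·1/4 + 1/4·3/4 + 1/4·1/2 = 1/2.

1/2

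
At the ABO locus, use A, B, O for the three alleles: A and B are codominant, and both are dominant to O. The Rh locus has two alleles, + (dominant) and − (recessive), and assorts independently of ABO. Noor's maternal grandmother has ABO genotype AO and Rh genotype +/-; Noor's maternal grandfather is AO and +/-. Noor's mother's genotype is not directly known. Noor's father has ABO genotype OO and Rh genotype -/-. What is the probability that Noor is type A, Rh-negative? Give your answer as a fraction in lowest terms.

Noor's mother's ABO genotype from AO × AO: 1/4 AA, 1/2 AO, 1/4 OO.
Crossing each possibility with the father OO and summing P(type A): 1/4·1 + 1/2·1/2 + 1/4·0 = 1/2.
Similarly for Rh via the mother's Rh distribution: P(Rh-) = 1/2.
Independent loci: 1/2 × 1/2 = 1/4.

1/4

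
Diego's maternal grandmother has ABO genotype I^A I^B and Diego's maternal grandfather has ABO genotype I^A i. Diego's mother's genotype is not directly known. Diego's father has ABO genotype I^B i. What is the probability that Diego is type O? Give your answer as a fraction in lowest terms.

Diego's mother's ABO genotype from I^A I^B × I^A i: 1/4 I^A I^A, 1/4 I^A I^B, 1/4 I^A i, 1/4 I^B i.
Crossing each possibility with the father I^B i and summing P(type O): 1/4·0 + 1/4·0 + 1/4·1/4 + 1/4·1/4 = 1/8.

1/8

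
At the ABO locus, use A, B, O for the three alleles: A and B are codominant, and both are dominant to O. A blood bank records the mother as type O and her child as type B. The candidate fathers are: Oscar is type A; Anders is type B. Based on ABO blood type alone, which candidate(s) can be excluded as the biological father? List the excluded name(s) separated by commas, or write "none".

A candidate is excluded only if no genotype consistent with his phenotype could produce a type B child with a type O mother.
Oscar (type A): no genotype consistent with that phenotype can produce a type-B child with a type-O mother.

Oscar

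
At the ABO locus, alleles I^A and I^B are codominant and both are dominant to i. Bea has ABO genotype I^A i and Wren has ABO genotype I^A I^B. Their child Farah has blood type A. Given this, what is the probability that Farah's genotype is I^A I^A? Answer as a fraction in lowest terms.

1/2

Cross I^A i × I^A I^B → 1/4 I^A I^A, 1/4 I^A I^B, 1/4 I^A i, 1/4 I^B i.
Type-A genotypes among offspring: I^A I^A (1/4), I^A i (1/4); total 1/2.
P(I^A I^A | type A) = (1/4) / (1/2) = 1/2.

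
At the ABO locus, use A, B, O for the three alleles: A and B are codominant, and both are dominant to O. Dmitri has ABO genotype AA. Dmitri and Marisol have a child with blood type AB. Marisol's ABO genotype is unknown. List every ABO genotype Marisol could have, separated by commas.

For each candidate genotype of Marisol, check whether crossing it with AA can produce every observed child phenotype.
  AA → possible child types {A} ✗
  AB → possible child types {A, AB} ✓
  AO → possible child types {A} ✗
  BB → possible child types {AB} ✓
  BO → possible child types {A, AB} ✓
  OO → possible child types {A} ✗

AB, BB, BO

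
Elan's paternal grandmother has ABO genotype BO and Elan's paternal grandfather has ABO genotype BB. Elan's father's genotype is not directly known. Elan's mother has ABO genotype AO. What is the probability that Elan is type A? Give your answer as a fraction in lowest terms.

1/8

Elan's father's ABO genotype from BO × BB: 1/2 BB, 1/2 BO.
Crossing each possibility with the mother AO and summing P(type A): 1/2·0 + 1/2·1/4 = 1/8.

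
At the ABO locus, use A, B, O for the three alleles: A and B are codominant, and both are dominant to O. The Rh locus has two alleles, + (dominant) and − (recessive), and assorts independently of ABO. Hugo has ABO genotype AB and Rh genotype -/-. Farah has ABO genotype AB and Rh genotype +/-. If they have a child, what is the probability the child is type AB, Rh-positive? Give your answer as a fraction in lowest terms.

ABO cross AB × AB → offspring phenotypes: 1/4 A, 1/4 B, 1/2 AB.
Rh cross -/- × +/- → 1/2 Rh+, 1/2 Rh-.
Independent loci: P(type AB, Rh-positive) = 1/2 × 1/2 = 1/4.

1/4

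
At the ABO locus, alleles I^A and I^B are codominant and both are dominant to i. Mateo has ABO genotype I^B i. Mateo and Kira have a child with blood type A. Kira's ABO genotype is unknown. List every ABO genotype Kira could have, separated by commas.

I^A I^A, I^A I^B, I^A i

For each candidate genotype of Kira, check whether crossing it with I^B i can produce every observed child phenotype.
  I^A I^A → possible child types {A, AB} ✓
  I^A I^B → possible child types {A, B, AB} ✓
  I^A i → possible child types {O, A, B, AB} ✓
  I^B I^B → possible child types {B} ✗
  I^B i → possible child types {O, B} ✗
  i i → possible child types {O, B} ✗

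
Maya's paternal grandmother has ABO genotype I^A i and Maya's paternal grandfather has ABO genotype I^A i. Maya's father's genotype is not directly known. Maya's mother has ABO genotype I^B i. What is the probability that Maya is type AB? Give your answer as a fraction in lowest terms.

1/4

Maya's father's ABO genotype from I^A i × I^A i: 1/4 I^A I^A, 1/2 I^A i, 1/4 i i.
Crossing each possibility with the mother I^B i and summing P(type AB): 1/4·1/2 + 1/2·1/4 + 1/4·0 = 1/4.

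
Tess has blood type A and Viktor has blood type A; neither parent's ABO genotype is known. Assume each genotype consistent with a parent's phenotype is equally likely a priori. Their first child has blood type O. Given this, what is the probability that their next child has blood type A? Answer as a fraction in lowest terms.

3/4

Possible genotypes: Tess ∈ {AA, AO}; Viktor ∈ {AA, AO}.
Weight each parental genotype pair by prior × P(type-O child):
  AO × AO: posterior weight 1; P(next child type A) = 3/4.
Weighted sum = 3/4.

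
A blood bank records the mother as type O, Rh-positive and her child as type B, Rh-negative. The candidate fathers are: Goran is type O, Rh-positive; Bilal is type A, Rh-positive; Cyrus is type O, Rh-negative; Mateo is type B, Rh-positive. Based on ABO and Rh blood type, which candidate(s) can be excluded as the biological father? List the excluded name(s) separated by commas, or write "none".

Goran, Bilal, Cyrus

A candidate is excluded only if no genotype consistent with his phenotype could produce a type B, Rh-negative child with a type O, Rh-positive mother.
Goran (type O, Rh+): no genotype consistent with that phenotype can produce a type-B Rh- child with a type-O mother.
Bilal (type A, Rh+): no genotype consistent with that phenotype can produce a type-B Rh- child with a type-O mother.
Cyrus (type O, Rh-): no genotype consistent with that phenotype can produce a type-B Rh- child with a type-O mother.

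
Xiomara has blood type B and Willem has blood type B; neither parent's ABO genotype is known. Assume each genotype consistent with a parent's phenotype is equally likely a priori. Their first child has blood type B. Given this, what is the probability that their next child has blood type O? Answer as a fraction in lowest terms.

Possible genotypes: Xiomara ∈ {BB, BO}; Willem ∈ {BB, BO}.
Weight each parental genotype pair by prior × P(type-B child):
  BB × BB: posterior weight 4/15; P(next child type O) = 0.
  BB × BO: posterior weight 4/15; P(next child type O) = 0.
  BO × BB: posterior weight 4/15; P(next child type O) = 0.
  BO × BO: posterior weight 1/5; P(next child type O) = 1/4.
Weighted sum = 1/20.

1/20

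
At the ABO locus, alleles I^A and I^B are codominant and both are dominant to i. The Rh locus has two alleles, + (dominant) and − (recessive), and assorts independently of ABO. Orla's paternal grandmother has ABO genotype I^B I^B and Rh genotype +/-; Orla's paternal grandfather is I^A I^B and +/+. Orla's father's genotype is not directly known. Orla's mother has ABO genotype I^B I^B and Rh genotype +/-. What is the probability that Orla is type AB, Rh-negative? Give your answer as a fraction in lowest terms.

Orla's father's ABO genotype from I^B I^B × I^A I^B: 1/2 I^A I^B, 1/2 I^B I^B.
Crossing each possibility with the mother I^B I^B and summing P(type AB): 1/2·1/2 + 1/2·0 = 1/4.
Similarly for Rh via the father's Rh distribution: P(Rh-) = 1/8.
Independent loci: 1/4 × 1/8 = 1/32.

1/32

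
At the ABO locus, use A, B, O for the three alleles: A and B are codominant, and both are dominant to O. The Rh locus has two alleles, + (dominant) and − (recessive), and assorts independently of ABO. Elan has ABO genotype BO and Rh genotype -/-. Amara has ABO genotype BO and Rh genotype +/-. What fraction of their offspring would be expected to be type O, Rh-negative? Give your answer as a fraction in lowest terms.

ABO cross BO × BO → offspring phenotypes: 1/4 O, 3/4 B.
Rh cross -/- × +/- → 1/2 Rh+, 1/2 Rh-.
Independent loci: P(type O, Rh-negative) = 1/4 × 1/2 = 1/8.

1/8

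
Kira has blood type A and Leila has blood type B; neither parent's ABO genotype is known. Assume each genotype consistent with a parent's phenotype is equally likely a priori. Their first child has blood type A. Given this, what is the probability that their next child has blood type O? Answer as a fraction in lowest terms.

Possible genotypes: Kira ∈ {AA, AO}; Leila ∈ {BB, BO}.
Weight each parental genotype pair by prior × P(type-A child):
  AA × BO: posterior weight 2/3; P(next child type O) = 0.
  AO × BO: posterior weight 1/3; P(next child type O) = 1/4.
Weighted sum = 1/12.

1/12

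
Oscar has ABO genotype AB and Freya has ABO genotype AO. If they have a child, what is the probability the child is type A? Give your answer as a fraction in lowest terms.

ABO cross AB × AO → offspring phenotypes: 1/2 A, 1/4 B, 1/4 AB.
So P(type A) = 1/2.

1/2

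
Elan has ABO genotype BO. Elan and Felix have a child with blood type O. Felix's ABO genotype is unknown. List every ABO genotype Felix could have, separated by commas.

For each candidate genotype of Felix, check whether crossing it with BO can produce every observed child phenotype.
  AA → possible child types {A, AB} ✗
  AB → possible child types {A, B, AB} ✗
  AO → possible child types {O, A, B, AB} ✓
  BB → possible child types {B} ✗
  BO → possible child types {O, B} ✓
  OO → possible child types {O, B} ✓

AO, BO, OO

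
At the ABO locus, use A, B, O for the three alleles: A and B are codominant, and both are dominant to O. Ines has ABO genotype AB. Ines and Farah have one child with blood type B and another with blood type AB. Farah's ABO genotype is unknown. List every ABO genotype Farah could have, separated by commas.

For each candidate genotype of Farah, check whether crossing it with AB can produce every observed child phenotype.
  AA → possible child types {A, AB} ✗
  AB → possible child types {A, B, AB} ✓
  AO → possible child types {A, B, AB} ✓
  BB → possible child types {B, AB} ✓
  BO → possible child types {A, B, AB} ✓
  OO → possible child types {A, B} ✗

AB, AO, BB, BO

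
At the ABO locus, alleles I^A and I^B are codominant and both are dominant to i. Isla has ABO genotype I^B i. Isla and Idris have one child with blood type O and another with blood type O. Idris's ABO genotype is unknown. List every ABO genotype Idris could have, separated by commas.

I^A i, I^B i, i i

For each candidate genotype of Idris, check whether crossing it with I^B i can produce every observed child phenotype.
  I^A I^A → possible child types {A, AB} ✗
  I^A I^B → possible child types {A, B, AB} ✗
  I^A i → possible child types {O, A, B, AB} ✓
  I^B I^B → possible child types {B} ✗
  I^B i → possible child types {O, B} ✓
  i i → possible child types {O, B} ✓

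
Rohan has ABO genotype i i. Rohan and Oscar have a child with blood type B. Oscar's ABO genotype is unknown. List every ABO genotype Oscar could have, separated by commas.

I^A I^B, I^B I^B, I^B i

For each candidate genotype of Oscar, check whether crossing it with i i can produce every observed child phenotype.
  I^A I^A → possible child types {A} ✗
  I^A I^B → possible child types {A, B} ✓
  I^A i → possible child types {O, A} ✗
  I^B I^B → possible child types {B} ✓
  I^B i → possible child types {O, B} ✓
  i i → possible child types {O} ✗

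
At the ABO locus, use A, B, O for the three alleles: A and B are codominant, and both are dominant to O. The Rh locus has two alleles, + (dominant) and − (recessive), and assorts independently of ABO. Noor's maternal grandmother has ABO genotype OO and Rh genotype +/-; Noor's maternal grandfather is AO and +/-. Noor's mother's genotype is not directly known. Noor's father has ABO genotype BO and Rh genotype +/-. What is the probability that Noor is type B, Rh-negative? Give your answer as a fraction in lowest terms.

3/32

Noor's mother's ABO genotype from OO × AO: 1/2 AO, 1/2 OO.
Crossing each possibility with the father BO and summing P(type B): 1/2·1/4 + 1/2·1/2 = 3/8.
Similarly for Rh via the mother's Rh distribution: P(Rh-) = 1/4.
Independent loci: 3/8 × 1/4 = 3/32.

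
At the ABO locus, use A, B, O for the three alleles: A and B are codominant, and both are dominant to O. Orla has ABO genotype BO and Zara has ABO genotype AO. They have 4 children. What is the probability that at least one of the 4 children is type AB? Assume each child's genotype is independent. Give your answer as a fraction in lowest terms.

175/256

ABO cross BO × AO → 1/4 O, 1/4 A, 1/4 B, 1/4 AB.
So P(type AB) = 1/4 per child.
P(none) = (3/4)^4 = 81/256; P(at least one) = 1 − 81/256 = 175/256.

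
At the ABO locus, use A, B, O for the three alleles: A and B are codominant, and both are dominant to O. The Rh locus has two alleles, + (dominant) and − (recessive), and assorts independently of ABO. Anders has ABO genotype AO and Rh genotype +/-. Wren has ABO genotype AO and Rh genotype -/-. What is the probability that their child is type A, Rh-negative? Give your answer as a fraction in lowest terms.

3/8

ABO cross AO × AO → offspring phenotypes: 1/4 O, 3/4 A.
Rh cross +/- × -/- → 1/2 Rh+, 1/2 Rh-.
Independent loci: P(type A, Rh-negative) = 3/4 × 1/2 = 3/8.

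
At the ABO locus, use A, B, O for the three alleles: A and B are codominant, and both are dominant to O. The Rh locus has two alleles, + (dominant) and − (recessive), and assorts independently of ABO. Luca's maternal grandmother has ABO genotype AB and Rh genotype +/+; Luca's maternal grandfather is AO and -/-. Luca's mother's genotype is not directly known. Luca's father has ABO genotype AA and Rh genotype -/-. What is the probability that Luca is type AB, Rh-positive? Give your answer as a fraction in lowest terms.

Luca's mother's ABO genotype from AB × AO: 1/4 AA, 1/4 AB, 1/4 AO, 1/4 BO.
Crossing each possibility with the father AA and summing P(type AB): 1/4·0 + 1/4·1/2 + 1/4·0 + 1/4·1/2 = 1/4.
Similarly for Rh via the mother's Rh distribution: P(Rh+) = 1/2.
Independent loci: 1/4 × 1/2 = 1/8.

1/8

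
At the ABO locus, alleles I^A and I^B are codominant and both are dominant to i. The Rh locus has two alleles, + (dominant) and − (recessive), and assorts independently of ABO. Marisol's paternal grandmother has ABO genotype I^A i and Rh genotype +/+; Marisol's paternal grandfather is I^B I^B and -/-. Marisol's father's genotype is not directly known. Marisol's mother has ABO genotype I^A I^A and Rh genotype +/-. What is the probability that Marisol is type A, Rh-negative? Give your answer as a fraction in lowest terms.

Marisol's father's ABO genotype from I^A i × I^B I^B: 1/2 I^A I^B, 1/2 I^B i.
Crossing each possibility with the mother I^A I^A and summing P(type A): 1/2·1/2 + 1/2·1/2 = 1/2.
Similarly for Rh via the father's Rh distribution: P(Rh-) = 1/4.
Independent loci: 1/2 × 1/4 = 1/8.

1/8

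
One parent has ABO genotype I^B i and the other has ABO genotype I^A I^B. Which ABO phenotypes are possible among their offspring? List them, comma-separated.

Gametes from I^B i × I^A I^B give offspring ABO genotypes I^A I^B, I^A i, I^B I^B, I^B i, i.e. phenotypes A, B, AB.

A, B, AB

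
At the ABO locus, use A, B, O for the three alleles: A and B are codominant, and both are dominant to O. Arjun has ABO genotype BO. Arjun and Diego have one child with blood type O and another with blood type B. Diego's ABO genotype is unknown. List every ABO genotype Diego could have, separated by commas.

AO, BO, OO

For each candidate genotype of Diego, check whether crossing it with BO can produce every observed child phenotype.
  AA → possible child types {A, AB} ✗
  AB → possible child types {A, B, AB} ✗
  AO → possible child types {O, A, B, AB} ✓
  BB → possible child types {B} ✗
  BO → possible child types {O, B} ✓
  OO → possible child types {O, B} ✓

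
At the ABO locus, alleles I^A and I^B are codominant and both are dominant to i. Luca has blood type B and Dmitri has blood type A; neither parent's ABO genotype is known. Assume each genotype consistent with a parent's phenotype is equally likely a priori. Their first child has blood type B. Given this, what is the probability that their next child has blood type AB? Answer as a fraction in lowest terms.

5/12

Possible genotypes: Luca ∈ {I^B I^B, I^B i}; Dmitri ∈ {I^A I^A, I^A i}.
Weight each parental genotype pair by prior × P(type-B child):
  I^B I^B × I^A i: posterior weight 2/3; P(next child type AB) = 1/2.
  I^B i × I^A i: posterior weight 1/3; P(next child type AB) = 1/4.
Weighted sum = 5/12.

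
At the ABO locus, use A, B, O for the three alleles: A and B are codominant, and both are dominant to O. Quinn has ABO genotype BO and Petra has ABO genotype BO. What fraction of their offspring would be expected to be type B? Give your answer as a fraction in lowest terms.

3/4

ABO cross BO × BO → offspring phenotypes: 1/4 O, 3/4 B.
So P(type B) = 3/4.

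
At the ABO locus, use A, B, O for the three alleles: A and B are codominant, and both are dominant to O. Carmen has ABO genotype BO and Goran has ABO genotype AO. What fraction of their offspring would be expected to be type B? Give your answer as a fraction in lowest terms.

1/4

ABO cross BO × AO → offspring phenotypes: 1/4 O, 1/4 A, 1/4 B, 1/4 AB.
So P(type B) = 1/4.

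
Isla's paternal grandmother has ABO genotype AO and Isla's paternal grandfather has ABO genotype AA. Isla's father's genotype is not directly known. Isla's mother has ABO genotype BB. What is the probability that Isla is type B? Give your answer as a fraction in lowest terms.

1/4

Isla's father's ABO genotype from AO × AA: 1/2 AA, 1/2 AO.
Crossing each possibility with the mother BB and summing P(type B): 1/2·0 + 1/2·1/2 = 1/4.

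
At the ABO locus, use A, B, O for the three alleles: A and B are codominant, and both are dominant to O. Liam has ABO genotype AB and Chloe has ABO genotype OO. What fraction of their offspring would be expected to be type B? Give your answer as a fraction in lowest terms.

1/2

ABO cross AB × OO → offspring phenotypes: 1/2 A, 1/2 B.
So P(type B) = 1/2.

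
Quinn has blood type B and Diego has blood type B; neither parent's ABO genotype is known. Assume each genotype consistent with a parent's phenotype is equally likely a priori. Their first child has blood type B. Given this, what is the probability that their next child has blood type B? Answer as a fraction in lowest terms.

Possible genotypes: Quinn ∈ {BB, BO}; Diego ∈ {BB, BO}.
Weight each parental genotype pair by prior × P(type-B child):
  BB × BB: posterior weight 4/15; P(next child type B) = 1.
  BB × BO: posterior weight 4/15; P(next child type B) = 1.
  BO × BB: posterior weight 4/15; P(next child type B) = 1.
  BO × BO: posterior weight 1/5; P(next child type B) = 3/4.
Weighted sum = 19/20.

19/20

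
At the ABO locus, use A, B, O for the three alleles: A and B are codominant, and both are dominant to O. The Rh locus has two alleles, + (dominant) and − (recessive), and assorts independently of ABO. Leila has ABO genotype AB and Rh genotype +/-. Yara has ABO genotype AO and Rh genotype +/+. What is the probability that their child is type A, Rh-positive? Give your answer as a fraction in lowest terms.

1/2

ABO cross AB × AO → offspring phenotypes: 1/2 A, 1/4 B, 1/4 AB.
Rh cross +/- × +/+ → 1 Rh+.
Independent loci: P(type A, Rh-positive) = 1/2 × 1 = 1/2.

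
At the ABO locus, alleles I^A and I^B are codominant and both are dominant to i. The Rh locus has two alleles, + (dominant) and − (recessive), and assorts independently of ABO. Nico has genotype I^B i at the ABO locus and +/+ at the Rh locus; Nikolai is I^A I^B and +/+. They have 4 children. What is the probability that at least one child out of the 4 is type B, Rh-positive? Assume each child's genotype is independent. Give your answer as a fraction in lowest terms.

15/16

ABO cross I^B i × I^A I^B → 1/4 A, 1/2 B, 1/4 AB.
Rh cross +/+ × +/+ → 1 Rh+; so P(type B, Rh-positive) = 1/2 × 1 = 1/2 per child.
P(none) = (1/2)^4 = 1/16; P(at least one) = 1 − 1/16 = 15/16.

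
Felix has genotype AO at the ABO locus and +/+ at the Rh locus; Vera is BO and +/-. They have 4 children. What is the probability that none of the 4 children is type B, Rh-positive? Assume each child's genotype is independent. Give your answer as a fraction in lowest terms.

ABO cross AO × BO → 1/4 O, 1/4 A, 1/4 B, 1/4 AB.
Rh cross +/+ × +/- → 1 Rh+; so P(type B, Rh-positive) = 1/4 × 1 = 1/4 per child.
P(not type B, Rh-positive) = 3/4 for one child; (3/4)^4 = 81/256.

81/256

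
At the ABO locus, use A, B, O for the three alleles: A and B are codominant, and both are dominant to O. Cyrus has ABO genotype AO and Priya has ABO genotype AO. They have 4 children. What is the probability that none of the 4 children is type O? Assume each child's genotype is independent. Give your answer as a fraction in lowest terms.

81/256

ABO cross AO × AO → 1/4 O, 3/4 A.
So P(type O) = 1/4 per child.
P(not type O) = 3/4 for one child; (3/4)^4 = 81/256.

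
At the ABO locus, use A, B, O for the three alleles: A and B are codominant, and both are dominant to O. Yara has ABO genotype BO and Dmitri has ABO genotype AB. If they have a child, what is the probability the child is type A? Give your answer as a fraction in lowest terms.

1/4

ABO cross BO × AB → offspring phenotypes: 1/4 A, 1/2 B, 1/4 AB.
So P(type A) = 1/4.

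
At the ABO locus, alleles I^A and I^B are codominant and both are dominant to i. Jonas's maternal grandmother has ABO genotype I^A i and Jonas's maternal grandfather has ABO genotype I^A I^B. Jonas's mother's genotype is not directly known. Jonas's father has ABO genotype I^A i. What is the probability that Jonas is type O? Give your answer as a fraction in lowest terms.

Jonas's mother's ABO genotype from I^A i × I^A I^B: 1/4 I^A I^A, 1/4 I^A I^B, 1/4 I^A i, 1/4 I^B i.
Crossing each possibility with the father I^A i and summing P(type O): 1/4·0 + 1/4·0 + 1/4·1/4 + 1/4·1/4 = 1/8.

1/8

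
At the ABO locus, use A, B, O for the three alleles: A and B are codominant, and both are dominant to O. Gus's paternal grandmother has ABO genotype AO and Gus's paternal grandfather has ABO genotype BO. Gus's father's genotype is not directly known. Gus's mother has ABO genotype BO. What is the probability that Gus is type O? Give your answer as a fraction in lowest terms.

Gus's father's ABO genotype from AO × BO: 1/4 AB, 1/4 AO, 1/4 BO, 1/4 OO.
Crossing each possibility with the mother BO and summing P(type O): 1/4·0 + 1/4·1/4 + 1/4·1/4 + 1/4·1/2 = 1/4.

1/4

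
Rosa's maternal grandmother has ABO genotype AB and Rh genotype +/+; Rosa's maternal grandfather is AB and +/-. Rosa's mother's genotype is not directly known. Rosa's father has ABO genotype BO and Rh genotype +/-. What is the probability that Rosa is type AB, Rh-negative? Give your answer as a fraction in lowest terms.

1/32

Rosa's mother's ABO genotype from AB × AB: 1/4 AA, 1/2 AB, 1/4 BB.
Crossing each possibility with the father BO and summing P(type AB): 1/4·1/2 + 1/2·1/4 + 1/4·0 = 1/4.
Similarly for Rh via the mother's Rh distribution: P(Rh-) = 1/8.
Independent loci: 1/4 × 1/8 = 1/32.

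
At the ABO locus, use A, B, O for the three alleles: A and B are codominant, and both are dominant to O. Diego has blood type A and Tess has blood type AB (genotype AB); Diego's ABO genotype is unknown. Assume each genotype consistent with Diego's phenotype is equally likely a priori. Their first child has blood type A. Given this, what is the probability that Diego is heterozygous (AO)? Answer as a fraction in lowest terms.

1/2

Possible genotypes: Diego ∈ {AA, AO}; Tess ∈ {AB}.
Weight each parental genotype pair by prior × P(type-A child):
  AA × AB: posterior weight 1/2.
  AO × AB: posterior weight 1/2.
Sum the posterior weight over pairs where Diego is AO: 1/2.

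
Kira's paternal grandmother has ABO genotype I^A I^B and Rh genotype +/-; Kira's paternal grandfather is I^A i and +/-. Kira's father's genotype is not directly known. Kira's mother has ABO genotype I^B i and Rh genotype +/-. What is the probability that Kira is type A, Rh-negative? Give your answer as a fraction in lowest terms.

Kira's father's ABO genotype from I^A I^B × I^A i: 1/4 I^A I^A, 1/4 I^A I^B, 1/4 I^A i, 1/4 I^B i.
Crossing each possibility with the mother I^B i and summing P(type A): 1/4·1/2 + 1/4·1/4 + 1/4·1/4 + 1/4·0 = 1/4.
Similarly for Rh via the father's Rh distribution: P(Rh-) = 1/4.
Independent loci: 1/4 × 1/4 = 1/16.

1/16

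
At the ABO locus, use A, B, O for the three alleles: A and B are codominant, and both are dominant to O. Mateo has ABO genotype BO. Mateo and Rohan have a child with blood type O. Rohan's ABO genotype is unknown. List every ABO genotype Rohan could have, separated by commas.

For each candidate genotype of Rohan, check whether crossing it with BO can produce every observed child phenotype.
  AA → possible child types {A, AB} ✗
  AB → possible child types {A, B, AB} ✗
  AO → possible child types {O, A, B, AB} ✓
  BB → possible child types {B} ✗
  BO → possible child types {O, B} ✓
  OO → possible child types {O, B} ✓

AO, BO, OO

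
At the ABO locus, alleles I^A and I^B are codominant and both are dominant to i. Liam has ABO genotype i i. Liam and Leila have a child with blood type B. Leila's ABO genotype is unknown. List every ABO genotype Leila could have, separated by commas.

For each candidate genotype of Leila, check whether crossing it with i i can produce every observed child phenotype.
  I^A I^A → possible child types {A} ✗
  I^A I^B → possible child types {A, B} ✓
  I^A i → possible child types {O, A} ✗
  I^B I^B → possible child types {B} ✓
  I^B i → possible child types {O, B} ✓
  i i → possible child types {O} ✗

I^A I^B, I^B I^B, I^B i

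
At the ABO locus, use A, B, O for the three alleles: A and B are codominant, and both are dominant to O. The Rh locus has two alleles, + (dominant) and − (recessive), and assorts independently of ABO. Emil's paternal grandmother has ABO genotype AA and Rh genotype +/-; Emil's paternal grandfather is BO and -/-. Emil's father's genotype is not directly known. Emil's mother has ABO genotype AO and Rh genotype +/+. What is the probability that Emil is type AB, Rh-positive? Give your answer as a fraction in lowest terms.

Emil's father's ABO genotype from AA × BO: 1/2 AB, 1/2 AO.
Crossing each possibility with the mother AO and summing P(type AB): 1/2·1/4 + 1/2·0 = 1/8.
Similarly for Rh via the father's Rh distribution: P(Rh+) = 1.
Independent loci: 1/8 × 1 = 1/8.

1/8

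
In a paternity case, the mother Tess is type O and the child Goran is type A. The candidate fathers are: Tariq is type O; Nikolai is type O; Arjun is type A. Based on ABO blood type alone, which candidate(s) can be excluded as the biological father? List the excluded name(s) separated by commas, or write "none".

A candidate is excluded only if no genotype consistent with his phenotype could produce a type A child with a type O mother.
Tariq (type O): no genotype consistent with that phenotype can produce a type-A child with a type-O mother.
Nikolai (type O): no genotype consistent with that phenotype can produce a type-A child with a type-O mother.

Tariq, Nikolai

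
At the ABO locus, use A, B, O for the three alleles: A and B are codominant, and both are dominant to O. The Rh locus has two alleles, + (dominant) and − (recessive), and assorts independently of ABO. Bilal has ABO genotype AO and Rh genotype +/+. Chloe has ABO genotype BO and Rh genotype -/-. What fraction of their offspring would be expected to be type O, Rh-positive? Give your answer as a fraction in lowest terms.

1/4

ABO cross AO × BO → offspring phenotypes: 1/4 O, 1/4 A, 1/4 B, 1/4 AB.
Rh cross +/+ × -/- → 1 Rh+.
Independent loci: P(type O, Rh-positive) = 1/4 × 1 = 1/4.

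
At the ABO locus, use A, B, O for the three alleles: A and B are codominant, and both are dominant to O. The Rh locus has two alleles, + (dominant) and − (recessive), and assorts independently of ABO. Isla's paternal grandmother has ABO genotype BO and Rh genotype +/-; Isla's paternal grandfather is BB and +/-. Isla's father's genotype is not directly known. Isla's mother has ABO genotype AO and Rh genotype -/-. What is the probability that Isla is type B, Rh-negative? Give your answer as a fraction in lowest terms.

3/16

Isla's father's ABO genotype from BO × BB: 1/2 BB, 1/2 BO.
Crossing each possibility with the mother AO and summing P(type B): 1/2·1/2 + 1/2·1/4 = 3/8.
Similarly for Rh via the father's Rh distribution: P(Rh-) = 1/2.
Independent loci: 3/8 × 1/2 = 3/16.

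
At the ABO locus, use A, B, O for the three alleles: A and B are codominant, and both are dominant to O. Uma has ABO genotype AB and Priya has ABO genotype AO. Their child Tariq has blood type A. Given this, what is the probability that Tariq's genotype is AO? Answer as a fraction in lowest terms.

Cross AB × AO → 1/4 AA, 1/4 AB, 1/4 AO, 1/4 BO.
Type-A genotypes among offspring: AA (1/4), AO (1/4); total 1/2.
P(AO | type A) = (1/4) / (1/2) = 1/2.

1/2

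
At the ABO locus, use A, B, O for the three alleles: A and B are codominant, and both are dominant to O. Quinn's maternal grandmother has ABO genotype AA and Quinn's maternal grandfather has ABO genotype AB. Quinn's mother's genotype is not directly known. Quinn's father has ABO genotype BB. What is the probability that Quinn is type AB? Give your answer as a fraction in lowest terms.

3/4

Quinn's mother's ABO genotype from AA × AB: 1/2 AA, 1/2 AB.
Crossing each possibility with the father BB and summing P(type AB): 1/2·1 + 1/2·1/2 = 3/4.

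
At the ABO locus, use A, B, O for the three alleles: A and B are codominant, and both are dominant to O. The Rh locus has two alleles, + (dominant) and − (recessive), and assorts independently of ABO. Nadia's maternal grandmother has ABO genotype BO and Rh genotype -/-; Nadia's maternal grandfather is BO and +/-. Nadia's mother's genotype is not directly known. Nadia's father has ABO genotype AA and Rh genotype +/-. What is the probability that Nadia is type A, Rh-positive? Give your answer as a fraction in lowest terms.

5/16

Nadia's mother's ABO genotype from BO × BO: 1/4 BB, 1/2 BO, 1/4 OO.
Crossing each possibility with the father AA and summing P(type A): 1/4·0 + 1/2·1/2 + 1/4·1 = 1/2.
Similarly for Rh via the mother's Rh distribution: P(Rh+) = 5/8.
Independent loci: 1/2 × 5/8 = 5/16.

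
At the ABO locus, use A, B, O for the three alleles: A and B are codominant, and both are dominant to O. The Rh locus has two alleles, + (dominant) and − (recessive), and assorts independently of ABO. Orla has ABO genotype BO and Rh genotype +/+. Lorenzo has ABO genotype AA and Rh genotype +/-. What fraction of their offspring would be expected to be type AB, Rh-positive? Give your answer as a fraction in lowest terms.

ABO cross BO × AA → offspring phenotypes: 1/2 A, 1/2 AB.
Rh cross +/+ × +/- → 1 Rh+.
Independent loci: P(type AB, Rh-positive) = 1/2 × 1 = 1/2.

1/2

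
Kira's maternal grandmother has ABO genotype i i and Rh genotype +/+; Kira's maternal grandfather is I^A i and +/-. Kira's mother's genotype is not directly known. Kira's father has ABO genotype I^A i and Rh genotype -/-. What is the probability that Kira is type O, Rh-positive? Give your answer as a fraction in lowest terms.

Kira's mother's ABO genotype from i i × I^A i: 1/2 I^A i, 1/2 i i.
Crossing each possibility with the father I^A i and summing P(type O): 1/2·1/4 + 1/2·1/2 = 3/8.
Similarly for Rh via the mother's Rh distribution: P(Rh+) = 3/4.
Independent loci: 3/8 × 3/4 = 9/32.

9/32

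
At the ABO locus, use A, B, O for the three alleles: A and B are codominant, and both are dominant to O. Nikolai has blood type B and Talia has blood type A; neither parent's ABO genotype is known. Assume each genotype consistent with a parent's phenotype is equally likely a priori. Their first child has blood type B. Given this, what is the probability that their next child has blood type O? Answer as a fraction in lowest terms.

Possible genotypes: Nikolai ∈ {BB, BO}; Talia ∈ {AA, AO}.
Weight each parental genotype pair by prior × P(type-B child):
  BB × AO: posterior weight 2/3; P(next child type O) = 0.
  BO × AO: posterior weight 1/3; P(next child type O) = 1/4.
Weighted sum = 1/12.

1/12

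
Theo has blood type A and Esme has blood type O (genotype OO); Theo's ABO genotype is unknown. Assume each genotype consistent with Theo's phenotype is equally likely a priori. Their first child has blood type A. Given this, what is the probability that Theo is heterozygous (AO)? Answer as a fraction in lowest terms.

Possible genotypes: Theo ∈ {AA, AO}; Esme ∈ {OO}.
Weight each parental genotype pair by prior × P(type-A child):
  AA × OO: posterior weight 2/3.
  AO × OO: posterior weight 1/3.
Sum the posterior weight over pairs where Theo is AO: 1/3.

1/3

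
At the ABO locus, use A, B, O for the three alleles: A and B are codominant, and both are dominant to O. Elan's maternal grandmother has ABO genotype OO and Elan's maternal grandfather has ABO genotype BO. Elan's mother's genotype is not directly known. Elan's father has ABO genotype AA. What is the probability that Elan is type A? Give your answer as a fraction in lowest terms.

Elan's mother's ABO genotype from OO × BO: 1/2 BO, 1/2 OO.
Crossing each possibility with the father AA and summing P(type A): 1/2·1/2 + 1/2·1 = 3/4.

3/4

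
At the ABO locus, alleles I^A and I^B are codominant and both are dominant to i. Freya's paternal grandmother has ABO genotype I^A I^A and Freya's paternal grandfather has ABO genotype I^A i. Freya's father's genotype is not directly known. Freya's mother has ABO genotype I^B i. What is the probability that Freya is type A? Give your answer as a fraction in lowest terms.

3/8

Freya's father's ABO genotype from I^A I^A × I^A i: 1/2 I^A I^A, 1/2 I^A i.
Crossing each possibility with the mother I^B i and summing P(type A): 1/2·1/2 + 1/2·1/4 = 3/8.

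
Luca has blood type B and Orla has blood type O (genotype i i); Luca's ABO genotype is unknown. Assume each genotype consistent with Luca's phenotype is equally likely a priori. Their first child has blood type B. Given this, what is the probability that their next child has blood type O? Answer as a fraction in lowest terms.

Possible genotypes: Luca ∈ {I^B I^B, I^B i}; Orla ∈ {i i}.
Weight each parental genotype pair by prior × P(type-B child):
  I^B I^B × i i: posterior weight 2/3; P(next child type O) = 0.
  I^B i × i i: posterior weight 1/3; P(next child type O) = 1/2.
Weighted sum = 1/6.

1/6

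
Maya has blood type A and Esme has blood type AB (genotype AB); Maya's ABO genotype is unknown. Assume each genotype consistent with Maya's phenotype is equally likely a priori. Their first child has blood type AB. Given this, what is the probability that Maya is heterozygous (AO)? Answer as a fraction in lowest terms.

1/3

Possible genotypes: Maya ∈ {AA, AO}; Esme ∈ {AB}.
Weight each parental genotype pair by prior × P(type-AB child):
  AA × AB: posterior weight 2/3.
  AO × AB: posterior weight 1/3.
Sum the posterior weight over pairs where Maya is AO: 1/3.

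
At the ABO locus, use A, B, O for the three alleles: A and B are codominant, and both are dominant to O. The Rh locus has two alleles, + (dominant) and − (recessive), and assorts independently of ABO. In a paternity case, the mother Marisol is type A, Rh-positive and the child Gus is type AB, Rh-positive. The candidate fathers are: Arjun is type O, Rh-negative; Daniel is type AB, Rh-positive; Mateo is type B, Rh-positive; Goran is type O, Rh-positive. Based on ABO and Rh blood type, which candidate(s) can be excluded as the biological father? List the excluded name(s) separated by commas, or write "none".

A candidate is excluded only if no genotype consistent with his phenotype could produce a type AB, Rh-positive child with a type A, Rh-positive mother.
Arjun (type O, Rh-): no genotype consistent with that phenotype can produce a type-AB Rh+ child with a type-A mother.
Goran (type O, Rh+): no genotype consistent with that phenotype can produce a type-AB Rh+ child with a type-A mother.

Arjun, Goran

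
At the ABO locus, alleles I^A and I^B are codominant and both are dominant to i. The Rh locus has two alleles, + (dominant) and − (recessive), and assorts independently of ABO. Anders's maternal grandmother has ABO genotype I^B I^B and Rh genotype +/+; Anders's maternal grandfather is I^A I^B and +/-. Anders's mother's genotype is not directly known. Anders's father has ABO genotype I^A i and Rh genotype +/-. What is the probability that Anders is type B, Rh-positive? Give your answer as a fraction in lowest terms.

21/64

Anders's mother's ABO genotype from I^B I^B × I^A I^B: 1/2 I^A I^B, 1/2 I^B I^B.
Crossing each possibility with the father I^A i and summing P(type B): 1/2·1/4 + 1/2·1/2 = 3/8.
Similarly for Rh via the mother's Rh distribution: P(Rh+) = 7/8.
Independent loci: 3/8 × 7/8 = 21/64.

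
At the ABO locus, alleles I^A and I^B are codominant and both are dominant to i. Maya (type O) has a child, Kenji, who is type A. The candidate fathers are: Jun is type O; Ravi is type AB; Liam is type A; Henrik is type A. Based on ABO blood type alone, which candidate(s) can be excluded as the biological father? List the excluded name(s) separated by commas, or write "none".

Jun

A candidate is excluded only if no genotype consistent with his phenotype could produce a type A child with a type O mother.
Jun (type O): no genotype consistent with that phenotype can produce a type-A child with a type-O mother.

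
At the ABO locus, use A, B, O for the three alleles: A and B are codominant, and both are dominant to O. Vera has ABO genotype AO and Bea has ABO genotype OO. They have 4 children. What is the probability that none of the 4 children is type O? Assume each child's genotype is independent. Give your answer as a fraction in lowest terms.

1/16

ABO cross AO × OO → 1/2 O, 1/2 A.
So P(type O) = 1/2 per child.
P(not type O) = 1/2 for one child; (1/2)^4 = 1/16.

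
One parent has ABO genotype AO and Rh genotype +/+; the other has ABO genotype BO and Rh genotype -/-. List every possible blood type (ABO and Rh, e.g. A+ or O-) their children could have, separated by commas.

Gametes from AO × BO give offspring ABO genotypes AB, AO, BO, OO, i.e. phenotypes O, A, B, AB.
Rh cross +/+ × -/- → phenotypes Rh+.
Combining independently: O+, A+, B+, AB+.

O+, A+, B+, AB+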